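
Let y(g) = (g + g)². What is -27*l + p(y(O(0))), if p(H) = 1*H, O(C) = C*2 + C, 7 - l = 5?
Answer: -54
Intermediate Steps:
l = 2 (l = 7 - 1*5 = 7 - 5 = 2)
O(C) = 3*C (O(C) = 2*C + C = 3*C)
y(g) = 4*g² (y(g) = (2*g)² = 4*g²)
p(H) = H
-27*l + p(y(O(0))) = -27*2 + 4*(3*0)² = -54 + 4*0² = -54 + 4*0 = -54 + 0 = -54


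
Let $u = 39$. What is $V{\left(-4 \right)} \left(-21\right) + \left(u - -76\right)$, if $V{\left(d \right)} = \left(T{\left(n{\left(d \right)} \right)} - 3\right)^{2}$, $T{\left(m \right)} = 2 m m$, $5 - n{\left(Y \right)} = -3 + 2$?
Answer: $-99866$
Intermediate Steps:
$n{\left(Y \right)} = 6$ ($n{\left(Y \right)} = 5 - \left(-3 + 2\right) = 5 - -1 = 5 + 1 = 6$)
$T{\left(m \right)} = 2 m^{2}$
$V{\left(d \right)} = 4761$ ($V{\left(d \right)} = \left(2 \cdot 6^{2} - 3\right)^{2} = \left(2 \cdot 36 - 3\right)^{2} = \left(72 - 3\right)^{2} = 69^{2} = 4761$)
$V{\left(-4 \right)} \left(-21\right) + \left(u - -76\right) = 4761 \left(-21\right) + \left(39 - -76\right) = -99981 + \left(39 + 76\right) = -99981 + 115 = -99866$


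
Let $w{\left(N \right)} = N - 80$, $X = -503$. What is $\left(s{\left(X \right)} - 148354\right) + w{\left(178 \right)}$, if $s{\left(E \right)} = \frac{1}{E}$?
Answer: $- \frac{74572769}{503} \approx -1.4826 \cdot 10^{5}$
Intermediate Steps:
$w{\left(N \right)} = -80 + N$ ($w{\left(N \right)} = N - 80 = -80 + N$)
$\left(s{\left(X \right)} - 148354\right) + w{\left(178 \right)} = \left(\frac{1}{-503} - 148354\right) + \left(-80 + 178\right) = \left(- \frac{1}{503} - 148354\right) + 98 = - \frac{74622063}{503} + 98 = - \frac{74572769}{503}$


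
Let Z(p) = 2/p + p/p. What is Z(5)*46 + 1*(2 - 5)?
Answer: 307/5 ≈ 61.400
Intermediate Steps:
Z(p) = 1 + 2/p (Z(p) = 2/p + 1 = 1 + 2/p)
Z(5)*46 + 1*(2 - 5) = ((2 + 5)/5)*46 + 1*(2 - 5) = ((1/5)*7)*46 + 1*(-3) = (7/5)*46 - 3 = 322/5 - 3 = 307/5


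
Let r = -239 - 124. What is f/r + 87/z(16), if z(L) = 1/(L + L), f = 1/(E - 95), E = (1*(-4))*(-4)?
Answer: 79836769/28677 ≈ 2784.0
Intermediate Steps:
E = 16 (E = -4*(-4) = 16)
f = -1/79 (f = 1/(16 - 95) = 1/(-79) = -1/79 ≈ -0.012658)
z(L) = 1/(2*L)
r = -363
f/r + 87/z(16) = -1/79/(-363) + 87/(((1/2)/16)) = -1/79*(-1/363) + 87/(((1/2)*(1/16))) = 1/28677 + 87/(1/32) = 1/28677 + 87*32 = 1/28677 + 2784 = 79836769/28677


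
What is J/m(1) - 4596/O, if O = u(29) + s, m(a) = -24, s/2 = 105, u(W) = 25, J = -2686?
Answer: 260453/2820 ≈ 92.359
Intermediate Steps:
s = 210 (s = 2*105 = 210)
O = 235 (O = 25 + 210 = 235)
J/m(1) - 4596/O = -2686/(-24) - 4596/235 = -2686*(-1/24) - 4596*1/235 = 1343/12 - 4596/235 = 260453/2820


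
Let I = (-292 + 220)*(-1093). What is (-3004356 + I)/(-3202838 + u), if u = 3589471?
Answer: -2925660/386633 ≈ -7.5670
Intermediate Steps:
I = 78696 (I = -72*(-1093) = 78696)
(-3004356 + I)/(-3202838 + u) = (-3004356 + 78696)/(-3202838 + 3589471) = -2925660/386633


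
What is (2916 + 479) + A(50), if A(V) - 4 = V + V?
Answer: 3499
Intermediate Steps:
A(V) = 4 + 2*V (A(V) = 4 + (V + V) = 4 + 2*V)
(2916 + 479) + A(50) = (2916 + 479) + (4 + 2*50) = 3395 + (4 + 100) = 3395 + 104 = 3499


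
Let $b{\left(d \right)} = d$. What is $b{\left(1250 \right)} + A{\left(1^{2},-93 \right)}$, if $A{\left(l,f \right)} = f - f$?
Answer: $1250$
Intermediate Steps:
$A{\left(l,f \right)} = 0$
$b{\left(1250 \right)} + A{\left(1^{2},-93 \right)} = 1250 + 0 = 1250$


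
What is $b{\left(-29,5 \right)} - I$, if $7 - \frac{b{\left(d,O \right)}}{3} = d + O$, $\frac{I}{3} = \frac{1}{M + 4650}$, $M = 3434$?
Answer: $\frac{751809}{8084} \approx 93.0$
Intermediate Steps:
$I = \frac{3}{8084}$ ($I = \frac{3}{3434 + 4650} = \frac{3}{8084} \approx 0.0003711$)
$b{\left(d,O \right)} = 21 - 3 O - 3 d$ ($b{\left(d,O \right)} = 21 - 3 \left(d + O\right) = 21 - 3 \left(O + d\right) = 21 - \left(3 O + 3 d\right) = 21 - 3 O - 3 d$)
$b{\left(-29,5 \right)} - I = \left(21 - 15 - -87\right) - \frac{3}{8084} = \left(21 - 15 + 87\right) - \frac{3}{8084} = 93 - \frac{3}{8084} = \frac{751809}{8084}$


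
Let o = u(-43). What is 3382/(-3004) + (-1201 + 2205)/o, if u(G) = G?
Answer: -1580721/64586 ≈ -24.475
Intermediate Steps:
o = -43
3382/(-3004) + (-1201 + 2205)/o = 3382/(-3004) + (-1201 + 2205)/(-43) = 3382*(-1/3004) + 1004*(-1/43) = -1691/1502 - 1004/43 = -1580721/64586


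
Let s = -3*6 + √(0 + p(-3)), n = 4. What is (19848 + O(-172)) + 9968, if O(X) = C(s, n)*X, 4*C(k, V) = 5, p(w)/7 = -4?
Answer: 29601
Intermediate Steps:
p(w) = -28 (p(w) = 7*(-4) = -28)
s = -18 + 2*I*√7 (s = -3*6 + √(0 - 28) = -18 + √(-28) = -18 + 2*I*√7 ≈ -18.0 + 5.2915*I)
C(k, V) = 5/4 (C(k, V) = (¼)*5 = 5/4)
O(X) = 5*X/4
(19848 + O(-172)) + 9968 = (19848 + (5/4)*(-172)) + 9968 = (19848 - 215) + 9968 = 19633 + 9968 = 29601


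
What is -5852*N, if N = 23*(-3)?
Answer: 403788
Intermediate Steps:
N = -69
-5852*N = -5852*(-69) = 403788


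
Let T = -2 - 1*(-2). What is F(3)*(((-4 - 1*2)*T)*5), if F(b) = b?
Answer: 0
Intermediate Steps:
T = 0 (T = -2 + 2 = 0)
F(3)*(((-4 - 1*2)*T)*5) = 3*(((-4 - 1*2)*0)*5) = 3*(((-4 - 2)*0)*5) = 3*(-6*0*5) = 3*(0*5) = 3*0 = 0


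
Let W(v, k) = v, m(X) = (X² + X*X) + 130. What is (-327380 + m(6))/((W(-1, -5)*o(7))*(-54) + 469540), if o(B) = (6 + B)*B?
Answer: -163589/237227 ≈ -0.68959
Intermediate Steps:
m(X) = 130 + 2*X² (m(X) = (X² + X²) + 130 = 2*X² + 130 = 130 + 2*X²)
o(B) = B*(6 + B)
(-327380 + m(6))/((W(-1, -5)*o(7))*(-54) + 469540) = (-327380 + (130 + 2*6²))/(-7*(6 + 7)*(-54) + 469540) = (-327380 + (130 + 2*36))/(-7*13*(-54) + 469540) = (-327380 + (130 + 72))/(-1*91*(-54) + 469540) = (-327380 + 202)/(-91*(-54) + 469540) = -327178/(4914 + 469540) = -327178/474454 = -327178*1/474454 = -163589/237227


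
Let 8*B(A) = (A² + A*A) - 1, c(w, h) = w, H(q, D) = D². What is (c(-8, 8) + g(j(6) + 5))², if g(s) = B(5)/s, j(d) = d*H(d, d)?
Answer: 198669025/3125824 ≈ 63.557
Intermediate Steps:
j(d) = d³ (j(d) = d*d² = d³)
B(A) = -⅛ + A²/4 (B(A) = ((A² + A*A) - 1)/8 = ((A² + A²) - 1)/8 = (2*A² - 1)/8 = (-1 + 2*A²)/8 = -⅛ + A²/4)
g(s) = 49/(8*s) (g(s) = (-⅛ + (¼)*5²)/s = (-⅛ + (¼)*25)/s = (-⅛ + 25/4)/s = 49/(8*s))
(c(-8, 8) + g(j(6) + 5))² = (-8 + 49/(8*(6³ + 5)))² = (-8 + 49/(8*(216 + 5)))² = (-8 + (49/8)/221)² = (-8 + (49/8)*(1/221))² = (-8 + 49/1768)² = (-14095/1768)² = 198669025/3125824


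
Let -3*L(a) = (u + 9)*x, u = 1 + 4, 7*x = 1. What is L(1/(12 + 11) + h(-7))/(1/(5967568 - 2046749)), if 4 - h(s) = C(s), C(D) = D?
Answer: -7841638/3 ≈ -2.6139e+6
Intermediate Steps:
x = 1/7 (x = (1/7)*1 = 1/7 ≈ 0.14286)
u = 5
h(s) = 4 - s
L(a) = -2/3 (L(a) = -(5 + 9)/(3*7) = -14/(3*7) = -1/3*2 = -2/3)
L(1/(12 + 11) + h(-7))/(1/(5967568 - 2046749)) = -2/(3*(1/(5967568 - 2046749))) = -2/(3*(1/3920819)) = -2/(3*1/3920819) = -2/3*3920819 = -7841638/3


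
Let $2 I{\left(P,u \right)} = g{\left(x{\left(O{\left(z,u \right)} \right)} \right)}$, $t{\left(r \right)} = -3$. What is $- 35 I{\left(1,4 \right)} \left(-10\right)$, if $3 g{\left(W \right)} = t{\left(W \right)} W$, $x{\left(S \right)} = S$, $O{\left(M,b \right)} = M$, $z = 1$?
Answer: $-175$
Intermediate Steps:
$g{\left(W \right)} = - W$ ($g{\left(W \right)} = \frac{\left(-3\right) W}{3} = - W$)
$I{\left(P,u \right)} = - \frac{1}{2}$ ($I{\left(P,u \right)} = \frac{\left(-1\right) 1}{2} = \frac{1}{2} \left(-1\right) = - \frac{1}{2}$)
$- 35 I{\left(1,4 \right)} \left(-10\right) = \left(-35\right) \left(- \frac{1}{2}\right) \left(-10\right) = \frac{35}{2} \left(-10\right) = -175$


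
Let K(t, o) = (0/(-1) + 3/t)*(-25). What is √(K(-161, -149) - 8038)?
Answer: I*√208340923/161 ≈ 89.652*I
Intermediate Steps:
K(t, o) = -75/t (K(t, o) = (0*(-1) + 3/t)*(-25) = (0 + 3/t)*(-25) = (3/t)*(-25) = -75/t)
√(K(-161, -149) - 8038) = √(-75/(-161) - 8038) = √(-75*(-1/161) - 8038) = √(75/161 - 8038) = √(-1294043/161) = I*√208340923/161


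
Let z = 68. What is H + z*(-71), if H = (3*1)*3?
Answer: -4819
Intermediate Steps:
H = 9 (H = 3*3 = 9)
H + z*(-71) = 9 + 68*(-71) = 9 - 4828 = -4819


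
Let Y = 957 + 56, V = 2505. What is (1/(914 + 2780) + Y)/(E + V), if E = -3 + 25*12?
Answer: 1247341/3450196 ≈ 0.36153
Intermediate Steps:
E = 297 (E = -3 + 300 = 297)
Y = 1013
(1/(914 + 2780) + Y)/(E + V) = (1/(914 + 2780) + 1013)/(297 + 2505) = (1/3694 + 1013)/2802 = (1/3694 + 1013)*(1/2802) = (3742023/3694)*(1/2802) = 1247341/3450196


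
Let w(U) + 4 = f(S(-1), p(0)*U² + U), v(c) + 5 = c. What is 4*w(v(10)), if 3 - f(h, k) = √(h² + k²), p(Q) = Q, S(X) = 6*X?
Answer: -4 - 4*√61 ≈ -35.241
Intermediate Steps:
v(c) = -5 + c
f(h, k) = 3 - √(h² + k²)
w(U) = -1 - √(36 + U²) (w(U) = -4 + (3 - √((6*(-1))² + (0*U² + U)²)) = -4 + (3 - √((-6)² + (0 + U)²)) = -4 + (3 - √(36 + U²)) = -1 - √(36 + U²))
4*w(v(10)) = 4*(-1 - √(36 + (-5 + 10)²)) = 4*(-1 - √(36 + 5²)) = 4*(-1 - √(36 + 25)) = 4*(-1 - √61) = -4 - 4*√61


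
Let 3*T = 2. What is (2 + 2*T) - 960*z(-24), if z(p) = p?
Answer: 69130/3 ≈ 23043.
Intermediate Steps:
T = ⅔ (T = (⅓)*2 = ⅔ ≈ 0.66667)
(2 + 2*T) - 960*z(-24) = (2 + 2*(⅔)) - 960*(-24) = (2 + 4/3) + 23040 = 10/3 + 23040 = 69130/3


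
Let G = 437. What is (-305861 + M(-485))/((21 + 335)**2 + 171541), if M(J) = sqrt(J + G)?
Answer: -305861/298277 + 4*I*sqrt(3)/298277 ≈ -1.0254 + 2.3227e-5*I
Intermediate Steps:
M(J) = sqrt(437 + J) (M(J) = sqrt(J + 437) = sqrt(437 + J))
(-305861 + M(-485))/((21 + 335)**2 + 171541) = (-305861 + sqrt(437 - 485))/((21 + 335)**2 + 171541) = (-305861 + sqrt(-48))/(356**2 + 171541) = (-305861 + 4*I*sqrt(3))/(126736 + 171541) = (-305861 + 4*I*sqrt(3))/298277 = (-305861 + 4*I*sqrt(3))*(1/298277) = -305861/298277 + 4*I*sqrt(3)/298277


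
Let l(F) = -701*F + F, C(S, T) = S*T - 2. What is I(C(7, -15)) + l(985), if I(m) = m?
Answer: -689607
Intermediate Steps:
C(S, T) = -2 + S*T
l(F) = -700*F
I(C(7, -15)) + l(985) = (-2 + 7*(-15)) - 700*985 = (-2 - 105) - 689500 = -107 - 689500 = -689607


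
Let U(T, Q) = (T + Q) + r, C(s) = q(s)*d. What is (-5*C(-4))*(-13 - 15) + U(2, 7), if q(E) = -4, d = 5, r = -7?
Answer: -2798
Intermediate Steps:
C(s) = -20 (C(s) = -4*5 = -20)
U(T, Q) = -7 + Q + T (U(T, Q) = (T + Q) - 7 = (Q + T) - 7 = -7 + Q + T)
(-5*C(-4))*(-13 - 15) + U(2, 7) = (-5*(-20))*(-13 - 15) + (-7 + 7 + 2) = 100*(-28) + 2 = -2800 + 2 = -2798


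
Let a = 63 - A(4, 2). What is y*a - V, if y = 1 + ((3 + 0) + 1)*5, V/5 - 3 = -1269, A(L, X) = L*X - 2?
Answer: 7527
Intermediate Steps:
A(L, X) = -2 + L*X
V = -6330 (V = 15 + 5*(-1269) = 15 - 6345 = -6330)
a = 57 (a = 63 - (-2 + 4*2) = 63 - (-2 + 8) = 63 - 1*6 = 63 - 6 = 57)
y = 21 (y = 1 + (3 + 1)*5 = 1 + 4*5 = 1 + 20 = 21)
y*a - V = 21*57 - 1*(-6330) = 1197 + 6330 = 7527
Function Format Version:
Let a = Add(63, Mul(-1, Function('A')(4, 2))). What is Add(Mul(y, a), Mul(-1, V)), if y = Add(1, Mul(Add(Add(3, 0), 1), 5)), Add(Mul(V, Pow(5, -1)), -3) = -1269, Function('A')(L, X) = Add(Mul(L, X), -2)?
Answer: 7527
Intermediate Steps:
Function('A')(L, X) = Add(-2, Mul(L, X))
V = -6330 (V = Add(15, Mul(5, -1269)) = Add(15, -6345) = -6330)
a = 57 (a = Add(63, Mul(-1, Add(-2, Mul(4, 2)))) = Add(63, Mul(-1, Add(-2, 8))) = Add(63, Mul(-1, 6)) = Add(63, -6) = 57)
y = 21 (y = Add(1, Mul(Add(3, 1), 5)) = Add(1, Mul(4, 5)) = Add(1, 20) = 21)
Add(Mul(y, a), Mul(-1, V)) = Add(Mul(21, 57), Mul(-1, -6330)) = Add(1197, 6330) = 7527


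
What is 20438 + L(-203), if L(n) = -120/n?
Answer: 4149034/203 ≈ 20439.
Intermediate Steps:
20438 + L(-203) = 20438 - 120/(-203) = 20438 - 120*(-1/203) = 20438 + 120/203 = 4149034/203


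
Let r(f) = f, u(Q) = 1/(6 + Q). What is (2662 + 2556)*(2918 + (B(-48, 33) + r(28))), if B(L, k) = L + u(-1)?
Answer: 75614038/5 ≈ 1.5123e+7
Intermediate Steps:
B(L, k) = ⅕ + L (B(L, k) = L + 1/(6 - 1) = L + 1/5 = L + ⅕ = ⅕ + L)
(2662 + 2556)*(2918 + (B(-48, 33) + r(28))) = (2662 + 2556)*(2918 + ((⅕ - 48) + 28)) = 5218*(2918 + (-239/5 + 28)) = 5218*(2918 - 99/5) = 5218*(14491/5) = 75614038/5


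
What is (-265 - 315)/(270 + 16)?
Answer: -290/143 ≈ -2.0280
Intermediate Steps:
(-265 - 315)/(270 + 16) = -580/286 = -580*1/286 = -290/143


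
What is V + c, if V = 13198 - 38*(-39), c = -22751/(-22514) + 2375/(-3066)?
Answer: 253336552034/17256981 ≈ 14680.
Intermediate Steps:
c = 4070954/17256981 (c = -22751*(-1/22514) + 2375*(-1/3066) = 22751/22514 - 2375/3066 = 4070954/17256981 ≈ 0.23590)
V = 14680 (V = 13198 - 1*(-1482) = 13198 + 1482 = 14680)
V + c = 14680 + 4070954/17256981 = 253336552034/17256981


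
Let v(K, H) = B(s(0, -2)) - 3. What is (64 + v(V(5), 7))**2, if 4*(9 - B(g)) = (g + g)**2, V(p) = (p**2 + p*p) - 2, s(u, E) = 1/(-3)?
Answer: 395641/81 ≈ 4884.5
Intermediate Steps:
s(u, E) = -1/3
V(p) = -2 + 2*p**2 (V(p) = (p**2 + p**2) - 2 = 2*p**2 - 2 = -2 + 2*p**2)
B(g) = 9 - g**2 (B(g) = 9 - (g + g)**2/4 = 9 - 4*g**2/4 = 9 - g**2)
v(K, H) = 53/9 (v(K, H) = (9 - (-1/3)**2) - 3 = (9 - 1*1/9) - 3 = (9 - 1/9) - 3 = 80/9 - 3 = 53/9)
(64 + v(V(5), 7))**2 = (64 + 53/9)**2 = (629/9)**2 = 395641/81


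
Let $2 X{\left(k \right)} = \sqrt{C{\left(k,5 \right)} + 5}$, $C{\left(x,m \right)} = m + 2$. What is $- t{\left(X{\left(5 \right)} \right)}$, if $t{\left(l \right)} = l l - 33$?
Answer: $30$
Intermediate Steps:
$C{\left(x,m \right)} = 2 + m$
$X{\left(k \right)} = \sqrt{3}$ ($X{\left(k \right)} = \frac{\sqrt{\left(2 + 5\right) + 5}}{2} = \frac{\sqrt{7 + 5}}{2} = \frac{\sqrt{12}}{2} = \frac{2 \sqrt{3}}{2} = \sqrt{3}$)
$t{\left(l \right)} = -33 + l^{2}$ ($t{\left(l \right)} = l^{2} - 33 = -33 + l^{2}$)
$- t{\left(X{\left(5 \right)} \right)} = - (-33 + \left(\sqrt{3}\right)^{2}) = - (-33 + 3) = \left(-1\right) \left(-30\right) = 30$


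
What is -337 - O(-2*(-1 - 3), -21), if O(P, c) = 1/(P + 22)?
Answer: -10111/30 ≈ -337.03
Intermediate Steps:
O(P, c) = 1/(22 + P)
-337 - O(-2*(-1 - 3), -21) = -337 - 1/(22 - 2*(-1 - 3)) = -337 - 1/(22 - 2*(-4)) = -337 - 1/(22 + 8) = -337 - 1/30 = -10111/30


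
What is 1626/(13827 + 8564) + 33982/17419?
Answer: 789214256/390028829 ≈ 2.0235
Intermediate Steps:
1626/(13827 + 8564) + 33982/17419 = 1626/22391 + 33982*(1/17419) = 1626*(1/22391) + 33982/17419 = 1626/22391 + 33982/17419 = 789214256/390028829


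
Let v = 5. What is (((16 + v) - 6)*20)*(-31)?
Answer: -9300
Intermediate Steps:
(((16 + v) - 6)*20)*(-31) = (((16 + 5) - 6)*20)*(-31) = ((21 - 6)*20)*(-31) = (15*20)*(-31) = 300*(-31) = -9300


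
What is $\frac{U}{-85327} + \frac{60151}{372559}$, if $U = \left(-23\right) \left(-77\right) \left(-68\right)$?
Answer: $\frac{4545367239}{2889940163} \approx 1.5728$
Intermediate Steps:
$U = -120428$ ($U = 1771 \left(-68\right) = -120428$)
$\frac{U}{-85327} + \frac{60151}{372559} = - \frac{120428}{-85327} + \frac{60151}{372559} = \left(-120428\right) \left(- \frac{1}{85327}\right) + 60151 \cdot \frac{1}{372559} = \frac{10948}{7757} + \frac{60151}{372559} = \frac{4545367239}{2889940163}$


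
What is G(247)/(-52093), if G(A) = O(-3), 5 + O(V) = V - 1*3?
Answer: 11/52093 ≈ 0.00021116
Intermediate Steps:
O(V) = -8 + V (O(V) = -5 + (V - 1*3) = -5 + (V - 3) = -5 + (-3 + V) = -8 + V)
G(A) = -11 (G(A) = -8 - 3 = -11)
G(247)/(-52093) = -11/(-52093) = -11*(-1/52093) = 11/52093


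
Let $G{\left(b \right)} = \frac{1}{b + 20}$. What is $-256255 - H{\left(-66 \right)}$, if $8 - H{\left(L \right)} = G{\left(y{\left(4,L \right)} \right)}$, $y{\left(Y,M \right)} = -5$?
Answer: $- \frac{3843944}{15} \approx -2.5626 \cdot 10^{5}$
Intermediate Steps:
$G{\left(b \right)} = \frac{1}{20 + b}$
$H{\left(L \right)} = \frac{119}{15}$ ($H{\left(L \right)} = 8 - \frac{1}{20 - 5} = 8 - \frac{1}{15} = \frac{119}{15}$)
$-256255 - H{\left(-66 \right)} = -256255 - \frac{119}{15} = - \frac{3843944}{15}$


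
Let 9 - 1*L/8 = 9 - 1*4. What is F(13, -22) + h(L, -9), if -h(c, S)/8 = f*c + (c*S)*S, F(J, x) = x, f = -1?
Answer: -20502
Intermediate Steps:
L = 32 (L = 72 - 8*(9 - 1*4) = 72 - 8*(9 - 4) = 72 - 8*5 = 72 - 40 = 32)
h(c, S) = 8*c - 8*c*S² (h(c, S) = -8*(-c + (c*S)*S) = -8*(-c + (S*c)*S) = -8*(-c + c*S²) = 8*c - 8*c*S²)
F(13, -22) + h(L, -9) = -22 + 8*32*(1 - 1*(-9)²) = -22 + 8*32*(1 - 1*81) = -22 + 8*32*(1 - 81) = -22 + 8*32*(-80) = -22 - 20480 = -20502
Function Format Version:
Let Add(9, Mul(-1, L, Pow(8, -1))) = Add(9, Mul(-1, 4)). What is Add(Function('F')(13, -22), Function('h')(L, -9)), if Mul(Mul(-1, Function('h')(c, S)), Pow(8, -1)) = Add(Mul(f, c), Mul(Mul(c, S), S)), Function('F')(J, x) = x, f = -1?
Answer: -20502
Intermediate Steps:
L = 32 (L = Add(72, Mul(-8, Add(9, Mul(-1, 4)))) = Add(72, Mul(-8, Add(9, -4))) = Add(72, Mul(-8, 5)) = Add(72, -40) = 32)
Function('h')(c, S) = Add(Mul(8, c), Mul(-8, c, Pow(S, 2))) (Function('h')(c, S) = Mul(-8, Add(Mul(-1, c), Mul(Mul(c, S), S))) = Mul(-8, Add(Mul(-1, c), Mul(Mul(S, c), S))) = Mul(-8, Add(Mul(-1, c), Mul(c, Pow(S, 2)))) = Add(Mul(8, c), Mul(-8, c, Pow(S, 2))))
Add(Function('F')(13, -22), Function('h')(L, -9)) = Add(-22, Mul(8, 32, Add(1, Mul(-1, Pow(-9, 2))))) = Add(-22, Mul(8, 32, Add(1, Mul(-1, 81)))) = Add(-22, Mul(8, 32, Add(1, -81))) = Add(-22, Mul(8, 32, -80)) = Add(-22, -20480) = -20502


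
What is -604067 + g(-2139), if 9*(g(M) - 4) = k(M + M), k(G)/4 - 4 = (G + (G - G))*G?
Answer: 67768585/9 ≈ 7.5298e+6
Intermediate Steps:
k(G) = 16 + 4*G² (k(G) = 16 + 4*((G + (G - G))*G) = 16 + 4*((G + 0)*G) = 16 + 4*(G*G) = 16 + 4*G²)
g(M) = 52/9 + 16*M²/9 (g(M) = 4 + (16 + 4*(M + M)²)/9 = 4 + (16 + 4*(2*M)²)/9 = 4 + (16 + 4*(4*M²))/9 = 4 + (16 + 16*M²)/9 = 4 + (16/9 + 16*M²/9) = 52/9 + 16*M²/9)
-604067 + g(-2139) = -604067 + (52/9 + (16/9)*(-2139)²) = -604067 + (52/9 + (16/9)*4575321) = -604067 + (52/9 + 8133904) = -604067 + 73205188/9 = 67768585/9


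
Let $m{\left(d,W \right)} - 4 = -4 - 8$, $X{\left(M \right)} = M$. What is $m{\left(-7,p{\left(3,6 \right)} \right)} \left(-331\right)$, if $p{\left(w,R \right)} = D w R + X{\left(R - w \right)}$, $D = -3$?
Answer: $2648$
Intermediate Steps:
$p{\left(w,R \right)} = R - w - 3 R w$ ($p{\left(w,R \right)} = - 3 w R + \left(R - w\right) = - 3 R w + \left(R - w\right) = R - w - 3 R w$)
$m{\left(d,W \right)} = -8$ ($m{\left(d,W \right)} = 4 - 12 = -8$)
$m{\left(-7,p{\left(3,6 \right)} \right)} \left(-331\right) = \left(-8\right) \left(-331\right) = 2648$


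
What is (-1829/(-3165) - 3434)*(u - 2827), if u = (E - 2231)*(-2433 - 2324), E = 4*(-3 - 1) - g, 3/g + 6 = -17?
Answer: -534139722210545/14559 ≈ -3.6688e+10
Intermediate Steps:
g = -3/23 (g = 3/(-6 - 17) = 3/(-23) = 3*(-1/23) = -3/23 ≈ -0.13043)
E = -365/23 (E = 4*(-3 - 1) - 1*(-3/23) = 4*(-4) + 3/23 = -16 + 3/23 = -365/23 ≈ -15.870)
u = 245832246/23 (u = (-365/23 - 2231)*(-2433 - 2324) = -51678/23*(-4757) = 245832246/23 ≈ 1.0688e+7)
(-1829/(-3165) - 3434)*(u - 2827) = (-1829/(-3165) - 3434)*(245832246/23 - 2827) = (-1829*(-1/3165) - 3434)*(245767225/23) = (1829/3165 - 3434)*(245767225/23) = -10866781/3165*245767225/23 = -534139722210545/14559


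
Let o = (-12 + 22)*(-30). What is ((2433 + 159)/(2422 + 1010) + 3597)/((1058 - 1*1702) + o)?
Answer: -514479/134992 ≈ -3.8112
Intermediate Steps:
o = -300 (o = 10*(-30) = -300)
((2433 + 159)/(2422 + 1010) + 3597)/((1058 - 1*1702) + o) = ((2433 + 159)/(2422 + 1010) + 3597)/((1058 - 1*1702) - 300) = (2592/3432 + 3597)/((1058 - 1702) - 300) = (2592*(1/3432) + 3597)/(-644 - 300) = (108/143 + 3597)/(-944) = (514479/143)*(-1/944) = -514479/134992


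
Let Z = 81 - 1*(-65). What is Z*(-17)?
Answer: -2482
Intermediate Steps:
Z = 146 (Z = 81 + 65 = 146)
Z*(-17) = 146*(-17) = -2482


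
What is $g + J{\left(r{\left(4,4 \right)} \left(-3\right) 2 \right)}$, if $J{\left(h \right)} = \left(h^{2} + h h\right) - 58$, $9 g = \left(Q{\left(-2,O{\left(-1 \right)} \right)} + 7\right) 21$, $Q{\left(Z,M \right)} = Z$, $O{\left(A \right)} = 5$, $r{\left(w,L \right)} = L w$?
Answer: $\frac{55157}{3} \approx 18386.0$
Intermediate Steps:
$g = \frac{35}{3}$ ($g = \frac{\left(-2 + 7\right) 21}{9} = \frac{5 \cdot 21}{9} = \frac{1}{9} \cdot 105 = \frac{35}{3} \approx 11.667$)
$J{\left(h \right)} = -58 + 2 h^{2}$ ($J{\left(h \right)} = \left(h^{2} + h^{2}\right) - 58 = 2 h^{2} - 58 = -58 + 2 h^{2}$)
$g + J{\left(r{\left(4,4 \right)} \left(-3\right) 2 \right)} = \frac{35}{3} - \left(58 - 2 \left(4 \cdot 4 \left(-3\right) 2\right)^{2}\right) = \frac{35}{3} - \left(58 - 2 \left(16 \left(-3\right) 2\right)^{2}\right) = \frac{35}{3} - \left(58 - 2 \left(\left(-48\right) 2\right)^{2}\right) = \frac{35}{3} - \left(58 - 2 \left(-96\right)^{2}\right) = \frac{35}{3} + \left(-58 + 2 \cdot 9216\right) = \frac{35}{3} + \left(-58 + 18432\right) = \frac{35}{3} + 18374 = \frac{55157}{3}$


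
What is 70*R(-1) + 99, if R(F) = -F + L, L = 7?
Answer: 659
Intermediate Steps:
R(F) = 7 - F (R(F) = -F + 7 = 7 - F)
70*R(-1) + 99 = 70*(7 - 1*(-1)) + 99 = 70*(7 + 1) + 99 = 70*8 + 99 = 560 + 99 = 659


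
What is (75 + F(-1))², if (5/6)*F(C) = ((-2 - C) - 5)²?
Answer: 349281/25 ≈ 13971.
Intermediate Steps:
F(C) = 6*(-7 - C)²/5 (F(C) = 6*((-2 - C) - 5)²/5 = 6*(-7 - C)²/5)
(75 + F(-1))² = (75 + 6*(7 - 1)²/5)² = (75 + (6/5)*6²)² = (75 + (6/5)*36)² = (75 + 216/5)² = (591/5)² = 349281/25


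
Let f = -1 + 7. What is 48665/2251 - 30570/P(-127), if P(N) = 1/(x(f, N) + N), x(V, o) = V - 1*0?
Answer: 8326430135/2251 ≈ 3.6990e+6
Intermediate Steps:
f = 6
x(V, o) = V (x(V, o) = V + 0 = V)
P(N) = 1/(6 + N)
48665/2251 - 30570/P(-127) = 48665/2251 - 30570/(1/(6 - 127)) = 48665*(1/2251) - 30570/(1/(-121)) = 48665/2251 - 30570/(-1/121) = 48665/2251 - 30570*(-121) = 48665/2251 + 3698970 = 8326430135/2251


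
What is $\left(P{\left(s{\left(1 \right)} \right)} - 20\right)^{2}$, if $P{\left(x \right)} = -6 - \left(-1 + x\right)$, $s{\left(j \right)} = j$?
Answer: $676$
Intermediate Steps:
$P{\left(x \right)} = -5 - x$
$\left(P{\left(s{\left(1 \right)} \right)} - 20\right)^{2} = \left(\left(-5 - 1\right) - 20\right)^{2} = \left(-6 - 20\right)^{2} = \left(-26\right)^{2} = 676$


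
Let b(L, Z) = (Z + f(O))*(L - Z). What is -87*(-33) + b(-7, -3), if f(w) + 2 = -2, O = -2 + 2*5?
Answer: 2899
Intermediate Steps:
O = 8 (O = -2 + 10 = 8)
f(w) = -4 (f(w) = -2 - 2 = -4)
b(L, Z) = (-4 + Z)*(L - Z) (b(L, Z) = (Z - 4)*(L - Z) = (-4 + Z)*(L - Z))
-87*(-33) + b(-7, -3) = -87*(-33) + (-1*(-3)² - 4*(-7) + 4*(-3) - 7*(-3)) = 2871 + (-1*9 + 28 - 12 + 21) = 2871 + (-9 + 28 - 12 + 21) = 2871 + 28 = 2899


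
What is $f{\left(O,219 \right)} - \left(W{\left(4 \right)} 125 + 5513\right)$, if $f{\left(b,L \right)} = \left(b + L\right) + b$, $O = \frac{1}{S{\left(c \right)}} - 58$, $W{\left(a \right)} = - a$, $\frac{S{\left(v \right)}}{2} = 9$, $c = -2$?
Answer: $- \frac{44189}{9} \approx -4909.9$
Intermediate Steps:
$S{\left(v \right)} = 18$ ($S{\left(v \right)} = 2 \cdot 9 = 18$)
$O = - \frac{1043}{18}$ ($O = \frac{1}{18} - 58 = - \frac{1043}{18} \approx -57.944$)
$f{\left(b,L \right)} = L + 2 b$ ($f{\left(b,L \right)} = \left(L + b\right) + b = L + 2 b$)
$f{\left(O,219 \right)} - \left(W{\left(4 \right)} 125 + 5513\right) = \left(219 + 2 \left(- \frac{1043}{18}\right)\right) - \left(\left(-1\right) 4 \cdot 125 + 5513\right) = \left(219 - \frac{1043}{9}\right) - \left(\left(-4\right) 125 + 5513\right) = \frac{928}{9} - \left(-500 + 5513\right) = \frac{928}{9} - 5013 = - \frac{44189}{9}$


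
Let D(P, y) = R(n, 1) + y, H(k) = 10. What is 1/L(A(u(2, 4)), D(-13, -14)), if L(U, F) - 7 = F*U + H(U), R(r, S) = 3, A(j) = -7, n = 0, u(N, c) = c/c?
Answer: 1/94 ≈ 0.010638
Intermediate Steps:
u(N, c) = 1
D(P, y) = 3 + y
L(U, F) = 17 + F*U (L(U, F) = 7 + (F*U + 10) = 7 + (10 + F*U) = 17 + F*U)
1/L(A(u(2, 4)), D(-13, -14)) = 1/(17 + (3 - 14)*(-7)) = 1/(17 - 11*(-7)) = 1/(17 + 77) = 1/94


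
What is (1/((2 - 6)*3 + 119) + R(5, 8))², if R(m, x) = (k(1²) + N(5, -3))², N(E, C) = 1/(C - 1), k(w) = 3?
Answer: 168039369/2930944 ≈ 57.333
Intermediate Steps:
N(E, C) = 1/(-1 + C)
R(m, x) = 121/16 (R(m, x) = (3 + 1/(-1 - 3))² = (3 + 1/(-4))² = (3 - ¼)² = (11/4)² = 121/16)
(1/((2 - 6)*3 + 119) + R(5, 8))² = (1/((2 - 6)*3 + 119) + 121/16)² = (1/(-4*3 + 119) + 121/16)² = (1/(-12 + 119) + 121/16)² = (1/107 + 121/16)² = (12963/1712)² = 168039369/2930944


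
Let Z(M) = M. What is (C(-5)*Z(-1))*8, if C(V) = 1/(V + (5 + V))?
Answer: 8/5 ≈ 1.6000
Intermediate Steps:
C(V) = 1/(5 + 2*V)
(C(-5)*Z(-1))*8 = (-1/(5 + 2*(-5)))*8 = (-1/(5 - 10))*8 = (-1/(-5))*8 = -⅕*(-1)*8 = (⅕)*8 = 8/5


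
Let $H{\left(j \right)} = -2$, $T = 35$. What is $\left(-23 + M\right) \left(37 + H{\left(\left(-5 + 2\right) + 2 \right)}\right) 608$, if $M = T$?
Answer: $255360$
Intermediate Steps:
$M = 35$
$\left(-23 + M\right) \left(37 + H{\left(\left(-5 + 2\right) + 2 \right)}\right) 608 = \left(-23 + 35\right) \left(37 - 2\right) 608 = 12 \cdot 35 \cdot 608 = 420 \cdot 608 = 255360$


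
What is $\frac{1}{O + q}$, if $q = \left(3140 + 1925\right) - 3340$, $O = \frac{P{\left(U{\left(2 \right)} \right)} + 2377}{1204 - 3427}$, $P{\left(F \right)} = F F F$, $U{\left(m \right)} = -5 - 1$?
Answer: $\frac{2223}{3832514} \approx 0.00058004$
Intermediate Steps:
$U{\left(m \right)} = -6$
$P{\left(F \right)} = F^{3}$ ($P{\left(F \right)} = F^{2} F = F^{3}$)
$O = - \frac{2161}{2223}$ ($O = \frac{\left(-6\right)^{3} + 2377}{1204 - 3427} = \frac{-216 + 2377}{-2223} = 2161 \left(- \frac{1}{2223}\right) = - \frac{2161}{2223} \approx -0.97211$)
$q = 1725$ ($q = 5065 - 3340 = 1725$)
$\frac{1}{O + q} = \frac{1}{- \frac{2161}{2223} + 1725} = \frac{1}{\frac{3832514}{2223}} = \frac{2223}{3832514}$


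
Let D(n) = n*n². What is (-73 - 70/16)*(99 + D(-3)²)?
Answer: -128133/2 ≈ -64067.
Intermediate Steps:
D(n) = n³
(-73 - 70/16)*(99 + D(-3)²) = (-73 - 70/16)*(99 + ((-3)³)²) = (-73 - 70/16)*(99 + (-27)²) = (-73 - 1*35/8)*(99 + 729) = (-73 - 35/8)*828 = -619/8*828 = -128133/2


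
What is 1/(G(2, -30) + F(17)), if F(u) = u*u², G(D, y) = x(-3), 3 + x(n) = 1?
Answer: 1/4911 ≈ 0.00020362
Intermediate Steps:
x(n) = -2 (x(n) = -3 + 1 = -2)
G(D, y) = -2
F(u) = u³
1/(G(2, -30) + F(17)) = 1/(-2 + 17³) = 1/(-2 + 4913) = 1/4911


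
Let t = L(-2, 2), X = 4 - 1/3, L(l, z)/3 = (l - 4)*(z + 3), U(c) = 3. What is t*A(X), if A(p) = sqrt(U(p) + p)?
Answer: -60*sqrt(15) ≈ -232.38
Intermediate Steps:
L(l, z) = 3*(-4 + l)*(3 + z) (L(l, z) = 3*((l - 4)*(z + 3)) = 3*((-4 + l)*(3 + z)) = 3*(-4 + l)*(3 + z))
X = 11/3 (X = 4 - 1*1/3 = 4 - 1/3 = 11/3 ≈ 3.6667)
t = -90 (t = -36 - 12*2 + 9*(-2) + 3*(-2)*2 = -36 - 24 - 18 - 12 = -90)
A(p) = sqrt(3 + p)
t*A(X) = -90*sqrt(3 + 11/3) = -60*sqrt(15)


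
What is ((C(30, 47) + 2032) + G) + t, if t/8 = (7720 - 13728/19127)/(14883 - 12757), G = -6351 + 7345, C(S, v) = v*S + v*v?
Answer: 135696733493/20332001 ≈ 6674.0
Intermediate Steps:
C(S, v) = v² + S*v (C(S, v) = S*v + v² = v² + S*v)
G = 994
t = 590586848/20332001 (t = 8*((7720 - 13728/19127)/(14883 - 12757)) = 8*((7720 - 13728*1/19127)/2126) = 8*((7720 - 13728/19127)*(1/2126)) = 8*((147646712/19127)*(1/2126)) = 8*(73823356/20332001) = 590586848/20332001 ≈ 29.047)
((C(30, 47) + 2032) + G) + t = ((47*(30 + 47) + 2032) + 994) + 590586848/20332001 = ((47*77 + 2032) + 994) + 590586848/20332001 = ((3619 + 2032) + 994) + 590586848/20332001 = (5651 + 994) + 590586848/20332001 = 6645 + 590586848/20332001 = 135696733493/20332001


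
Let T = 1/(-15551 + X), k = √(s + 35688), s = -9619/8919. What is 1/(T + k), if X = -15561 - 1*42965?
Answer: 660692763/1746594230656789718 + 16462205787*√315427028123/1746594230656789718 ≈ 0.0052935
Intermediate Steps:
s = -9619/8919 (s = -9619*1/8919 = -9619/8919 ≈ -1.0785)
k = √315427028123/2973 (k = √(-9619/8919 + 35688) = √(318291653/8919) = √315427028123/2973 ≈ 188.91)
X = -58526 (X = -15561 - 42965 = -58526)
T = -1/74077 (T = 1/(-15551 - 58526) = 1/(-74077) = -1/74077 ≈ -1.3499e-5)
1/(T + k) = 1/(-1/74077 + √315427028123/2973)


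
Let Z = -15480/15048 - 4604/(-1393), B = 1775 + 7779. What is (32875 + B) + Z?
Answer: 12353314514/291137 ≈ 42431.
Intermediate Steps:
B = 9554
Z = 662741/291137 (Z = -15480*1/15048 - 4604*(-1/1393) = -215/209 + 4604/1393 = 662741/291137 ≈ 2.2764)
(32875 + B) + Z = (32875 + 9554) + 662741/291137 = 42429 + 662741/291137 = 12353314514/291137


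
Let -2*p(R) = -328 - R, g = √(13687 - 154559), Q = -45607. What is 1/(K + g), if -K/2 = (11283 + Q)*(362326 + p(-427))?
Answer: 6217389293/154623718482844194614 - I*√35218/309247436965688389228 ≈ 4.021e-11 - 6.0684e-19*I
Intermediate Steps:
g = 2*I*√35218 (g = √(-140872) = 2*I*√35218 ≈ 375.33*I)
p(R) = 164 + R/2 (p(R) = -(-328 - R)/2 = 164 + R/2)
K = 24869557172 (K = -2*(11283 - 45607)*(362326 + (164 + (½)*(-427))) = -(-68648)*(362326 + (164 - 427/2)) = -(-68648)*(362326 - 99/2) = -(-68648)*724553/2 = -2*(-12434778586) = 24869557172)
1/(K + g) = 1/(24869557172 + 2*I*√35218)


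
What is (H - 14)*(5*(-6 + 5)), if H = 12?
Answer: 10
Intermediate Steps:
(H - 14)*(5*(-6 + 5)) = (12 - 14)*(5*(-6 + 5)) = -10*(-1) = -2*(-5) = 10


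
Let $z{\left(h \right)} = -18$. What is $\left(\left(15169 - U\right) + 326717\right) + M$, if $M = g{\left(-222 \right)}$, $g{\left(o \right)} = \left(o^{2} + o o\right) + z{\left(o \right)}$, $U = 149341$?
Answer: $291095$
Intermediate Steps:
$g{\left(o \right)} = -18 + 2 o^{2}$ ($g{\left(o \right)} = \left(o^{2} + o o\right) - 18 = \left(o^{2} + o^{2}\right) - 18 = 2 o^{2} - 18 = -18 + 2 o^{2}$)
$M = 98550$ ($M = -18 + 2 \left(-222\right)^{2} = -18 + 2 \cdot 49284 = -18 + 98568 = 98550$)
$\left(\left(15169 - U\right) + 326717\right) + M = \left(\left(15169 - 149341\right) + 326717\right) + 98550 = \left(-134172 + 326717\right) + 98550 = 192545 + 98550 = 291095$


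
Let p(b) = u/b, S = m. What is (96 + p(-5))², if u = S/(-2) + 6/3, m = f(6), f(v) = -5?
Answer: 904401/100 ≈ 9044.0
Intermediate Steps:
m = -5
S = -5
u = 9/2 (u = -5/(-2) + 6/3 = -5*(-½) + 6*(⅓) = 5/2 + 2 = 9/2 ≈ 4.5000)
p(b) = 9/(2*b)
(96 + p(-5))² = (96 + (9/2)/(-5))² = (96 + (9/2)*(-⅕))² = (96 - 9/10)² = (951/10)² = 904401/100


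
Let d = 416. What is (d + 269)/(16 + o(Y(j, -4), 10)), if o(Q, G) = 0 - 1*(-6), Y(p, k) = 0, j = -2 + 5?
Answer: 685/22 ≈ 31.136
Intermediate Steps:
j = 3
o(Q, G) = 6 (o(Q, G) = 0 + 6 = 6)
(d + 269)/(16 + o(Y(j, -4), 10)) = (416 + 269)/(16 + 6) = 685/22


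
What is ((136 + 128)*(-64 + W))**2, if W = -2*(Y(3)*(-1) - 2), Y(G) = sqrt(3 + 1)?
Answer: 218566656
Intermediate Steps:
Y(G) = 2 (Y(G) = sqrt(4) = 2)
W = 8 (W = -2*(2*(-1) - 2) = -2*(-2 - 2) = -2*(-4) = 8)
((136 + 128)*(-64 + W))**2 = ((136 + 128)*(-64 + 8))**2 = (264*(-56))**2 = (-14784)**2 = 218566656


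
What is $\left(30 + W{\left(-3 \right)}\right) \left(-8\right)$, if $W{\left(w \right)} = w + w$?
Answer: $-192$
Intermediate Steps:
$W{\left(w \right)} = 2 w$
$\left(30 + W{\left(-3 \right)}\right) \left(-8\right) = \left(30 + 2 \left(-3\right)\right) \left(-8\right) = \left(30 - 6\right) \left(-8\right) = 24 \left(-8\right) = -192$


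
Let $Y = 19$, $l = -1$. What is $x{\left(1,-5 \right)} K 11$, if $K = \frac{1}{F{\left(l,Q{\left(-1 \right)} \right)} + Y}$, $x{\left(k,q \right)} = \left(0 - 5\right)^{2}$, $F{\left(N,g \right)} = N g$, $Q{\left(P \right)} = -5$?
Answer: $\frac{275}{24} \approx 11.458$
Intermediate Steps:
$x{\left(k,q \right)} = 25$ ($x{\left(k,q \right)} = \left(-5\right)^{2} = 25$)
$K = \frac{1}{24}$ ($K = \frac{1}{\left(-1\right) \left(-5\right) + 19} = \frac{1}{5 + 19} = \frac{1}{24} \approx 0.041667$)
$x{\left(1,-5 \right)} K 11 = 25 \cdot \frac{1}{24} \cdot 11 = \frac{25}{24} \cdot 11 = \frac{275}{24}$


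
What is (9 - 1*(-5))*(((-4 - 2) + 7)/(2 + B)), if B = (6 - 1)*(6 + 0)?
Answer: 7/16 ≈ 0.43750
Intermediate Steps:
B = 30 (B = 5*6 = 30)
(9 - 1*(-5))*(((-4 - 2) + 7)/(2 + B)) = (9 - 1*(-5))*(((-4 - 2) + 7)/(2 + 30)) = (9 + 5)*((-6 + 7)/32) = 14*(1*(1/32)) = 14*(1/32) = 7/16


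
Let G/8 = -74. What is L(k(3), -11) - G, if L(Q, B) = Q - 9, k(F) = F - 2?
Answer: 584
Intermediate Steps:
k(F) = -2 + F
L(Q, B) = -9 + Q
G = -592 (G = 8*(-74) = -592)
L(k(3), -11) - G = (-9 + (-2 + 3)) - 1*(-592) = (-9 + 1) + 592 = -8 + 592 = 584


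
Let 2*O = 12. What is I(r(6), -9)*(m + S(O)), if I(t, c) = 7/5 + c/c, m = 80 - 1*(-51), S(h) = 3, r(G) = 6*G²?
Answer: 1608/5 ≈ 321.60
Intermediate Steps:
O = 6 (O = (½)*12 = 6)
m = 131 (m = 80 + 51 = 131)
I(t, c) = 12/5 (I(t, c) = 7*(⅕) + 1 = 7/5 + 1 = 12/5)
I(r(6), -9)*(m + S(O)) = 12*(131 + 3)/5 = (12/5)*134 = 1608/5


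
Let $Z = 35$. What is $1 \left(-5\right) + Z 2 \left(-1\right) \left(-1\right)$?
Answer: $65$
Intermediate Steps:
$1 \left(-5\right) + Z 2 \left(-1\right) \left(-1\right) = 1 \left(-5\right) + 35 \cdot 2 \left(-1\right) \left(-1\right) = -5 + 35 \left(\left(-2\right) \left(-1\right)\right) = -5 + 35 \cdot 2 = -5 + 70 = 65$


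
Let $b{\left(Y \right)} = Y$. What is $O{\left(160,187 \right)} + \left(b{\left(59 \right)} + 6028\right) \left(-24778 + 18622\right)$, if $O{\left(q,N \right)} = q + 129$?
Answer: $-37471283$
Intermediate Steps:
$O{\left(q,N \right)} = 129 + q$
$O{\left(160,187 \right)} + \left(b{\left(59 \right)} + 6028\right) \left(-24778 + 18622\right) = \left(129 + 160\right) + \left(59 + 6028\right) \left(-24778 + 18622\right) = 289 + 6087 \left(-6156\right) = 289 - 37471572 = -37471283$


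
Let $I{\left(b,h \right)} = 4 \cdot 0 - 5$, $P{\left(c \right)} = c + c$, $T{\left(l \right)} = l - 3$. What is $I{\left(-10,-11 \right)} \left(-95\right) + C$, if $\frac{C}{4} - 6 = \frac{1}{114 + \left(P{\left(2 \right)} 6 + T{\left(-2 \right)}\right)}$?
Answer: $\frac{66371}{133} \approx 499.03$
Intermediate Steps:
$T{\left(l \right)} = -3 + l$ ($T{\left(l \right)} = l - 3 = -3 + l$)
$P{\left(c \right)} = 2 c$
$I{\left(b,h \right)} = -5$ ($I{\left(b,h \right)} = 0 - 5 = -5$)
$C = \frac{3196}{133}$ ($C = 24 + \frac{4}{114 + \left(2 \cdot 2 \cdot 6 - 5\right)} = 24 + \frac{4}{114 + \left(4 \cdot 6 - 5\right)} = 24 + \frac{4}{114 + \left(24 - 5\right)} = 24 + \frac{4}{114 + 19} = 24 + \frac{4}{133} = \frac{3196}{133} \approx 24.03$)
$I{\left(-10,-11 \right)} \left(-95\right) + C = \left(-5\right) \left(-95\right) + \frac{3196}{133} = 475 + \frac{3196}{133} = \frac{66371}{133}$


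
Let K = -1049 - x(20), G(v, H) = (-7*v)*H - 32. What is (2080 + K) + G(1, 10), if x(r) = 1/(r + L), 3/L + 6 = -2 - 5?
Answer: 238740/257 ≈ 928.95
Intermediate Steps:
G(v, H) = -32 - 7*H*v (G(v, H) = -7*H*v - 32 = -32 - 7*H*v)
L = -3/13 (L = 3/(-6 + (-2 - 5)) = 3/(-6 - 7) = 3/(-13) = 3*(-1/13) = -3/13 ≈ -0.23077)
x(r) = 1/(-3/13 + r) (x(r) = 1/(r - 3/13) = 1/(-3/13 + r))
K = -269606/257 (K = -1049 - 13/(-3 + 13*20) = -1049 - 13/(-3 + 260) = -1049 - 13/257 = -269606/257 ≈ -1049.1)
(2080 + K) + G(1, 10) = (2080 - 269606/257) + (-32 - 7*10*1) = 264954/257 + (-32 - 70) = 264954/257 - 102 = 238740/257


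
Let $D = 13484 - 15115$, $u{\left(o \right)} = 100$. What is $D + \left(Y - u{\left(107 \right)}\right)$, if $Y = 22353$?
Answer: $20622$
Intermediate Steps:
$D = -1631$ ($D = 13484 - 15115 = -1631$)
$D + \left(Y - u{\left(107 \right)}\right) = -1631 + \left(22353 - 100\right) = -1631 + 22253 = 20622$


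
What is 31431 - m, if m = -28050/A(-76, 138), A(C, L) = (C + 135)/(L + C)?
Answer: 3593529/59 ≈ 60907.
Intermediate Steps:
A(C, L) = (135 + C)/(C + L)
m = -1739100/59 (m = -28050*(-76 + 138)/(135 - 76) = -28050/(59/62) = -28050/((1/62)*59) = -28050/59/62 = -28050*62/59 = -1739100/59 ≈ -29476.)
31431 - m = 31431 - 1*(-1739100/59) = 31431 + 1739100/59 = 3593529/59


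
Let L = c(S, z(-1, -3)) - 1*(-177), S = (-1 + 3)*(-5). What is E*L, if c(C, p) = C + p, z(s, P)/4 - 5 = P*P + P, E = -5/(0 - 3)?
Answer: 1055/3 ≈ 351.67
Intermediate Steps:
E = 5/3 (E = -5/(-3) = -5*(-⅓) = 5/3 ≈ 1.6667)
z(s, P) = 20 + 4*P + 4*P² (z(s, P) = 20 + 4*(P*P + P) = 20 + 4*(P² + P) = 20 + 4*(P + P²) = 20 + (4*P + 4*P²) = 20 + 4*P + 4*P²)
S = -10 (S = 2*(-5) = -10)
L = 211 (L = (-10 + (20 + 4*(-3) + 4*(-3)²)) - 1*(-177) = (-10 + (20 - 12 + 4*9)) + 177 = (-10 + (20 - 12 + 36)) + 177 = (-10 + 44) + 177 = 34 + 177 = 211)
E*L = (5/3)*211 = 1055/3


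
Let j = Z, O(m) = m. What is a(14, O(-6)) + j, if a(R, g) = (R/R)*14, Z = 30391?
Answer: 30405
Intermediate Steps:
a(R, g) = 14 (a(R, g) = 1*14 = 14)
j = 30391
a(14, O(-6)) + j = 14 + 30391 = 30405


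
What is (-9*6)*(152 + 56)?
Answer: -11232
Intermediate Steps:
(-9*6)*(152 + 56) = -54*208 = -11232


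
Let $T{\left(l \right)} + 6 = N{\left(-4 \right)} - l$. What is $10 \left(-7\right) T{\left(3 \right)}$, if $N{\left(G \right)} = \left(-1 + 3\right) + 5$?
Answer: $140$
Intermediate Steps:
$N{\left(G \right)} = 7$ ($N{\left(G \right)} = 2 + 5 = 7$)
$T{\left(l \right)} = 1 - l$ ($T{\left(l \right)} = -6 - \left(-7 + l\right) = 1 - l$)
$10 \left(-7\right) T{\left(3 \right)} = 10 \left(-7\right) \left(1 - 3\right) = - 70 \left(1 - 3\right) = \left(-70\right) \left(-2\right) = 140$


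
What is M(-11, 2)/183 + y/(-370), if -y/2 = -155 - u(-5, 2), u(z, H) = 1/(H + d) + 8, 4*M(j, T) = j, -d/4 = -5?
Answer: -1335227/1489620 ≈ -0.89635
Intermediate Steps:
d = 20 (d = -4*(-5) = 20)
M(j, T) = j/4
u(z, H) = 8 + 1/(20 + H) (u(z, H) = 1/(H + 20) + 8 = 1/(20 + H) + 8 = 8 + 1/(20 + H))
y = 3587/11 (y = -2*(-155 - (161 + 8*2)/(20 + 2)) = -2*(-155 - (161 + 16)/22) = -2*(-155 - 177/22) = -2*(-3587/22) = 3587/11 ≈ 326.09)
M(-11, 2)/183 + y/(-370) = ((¼)*(-11))/183 + (3587/11)/(-370) = -11/4*1/183 + (3587/11)*(-1/370) = -11/732 - 3587/4070 = -1335227/1489620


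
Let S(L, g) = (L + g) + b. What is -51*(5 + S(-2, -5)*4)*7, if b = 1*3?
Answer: 3927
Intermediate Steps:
b = 3
S(L, g) = 3 + L + g (S(L, g) = (L + g) + 3 = 3 + L + g)
-51*(5 + S(-2, -5)*4)*7 = -51*(5 + (3 - 2 - 5)*4)*7 = -51*(5 - 4*4)*7 = -51*(5 - 16)*7 = -51*(-11)*7 = 561*7 = 3927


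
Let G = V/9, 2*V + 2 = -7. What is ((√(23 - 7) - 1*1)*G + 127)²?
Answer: 63001/4 ≈ 15750.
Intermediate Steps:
V = -9/2 (V = -1 + (½)*(-7) = -1 - 7/2 = -9/2 ≈ -4.5000)
G = -½ (G = -9/2/9 = -9/2*⅑ = -½ ≈ -0.50000)
((√(23 - 7) - 1*1)*G + 127)² = ((√(23 - 7) - 1*1)*(-½) + 127)² = ((√16 - 1)*(-½) + 127)² = ((4 - 1)*(-½) + 127)² = (3*(-½) + 127)² = (-3/2 + 127)² = (251/2)² = 63001/4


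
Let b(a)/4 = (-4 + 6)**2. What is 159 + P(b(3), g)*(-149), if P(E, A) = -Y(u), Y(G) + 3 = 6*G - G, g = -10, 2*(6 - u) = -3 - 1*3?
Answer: 6417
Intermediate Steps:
b(a) = 16 (b(a) = 4*(-4 + 6)**2 = 4*2**2 = 4*4 = 16)
u = 9 (u = 6 - (-3 - 1*3)/2 = 6 - (-3 - 3)/2 = 6 - 1/2*(-6) = 6 + 3 = 9)
Y(G) = -3 + 5*G (Y(G) = -3 + (6*G - G) = -3 + 5*G)
P(E, A) = -42 (P(E, A) = -(-3 + 5*9) = -(-3 + 45) = -1*42 = -42)
159 + P(b(3), g)*(-149) = 159 - 42*(-149) = 159 + 6258 = 6417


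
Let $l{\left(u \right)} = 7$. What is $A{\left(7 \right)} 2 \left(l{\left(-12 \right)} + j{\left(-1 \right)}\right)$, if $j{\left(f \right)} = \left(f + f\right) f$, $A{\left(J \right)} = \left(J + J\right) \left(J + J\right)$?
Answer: $3528$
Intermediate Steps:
$A{\left(J \right)} = 4 J^{2}$ ($A{\left(J \right)} = 2 J 2 J = 4 J^{2}$)
$j{\left(f \right)} = 2 f^{2}$ ($j{\left(f \right)} = 2 f f = 2 f^{2}$)
$A{\left(7 \right)} 2 \left(l{\left(-12 \right)} + j{\left(-1 \right)}\right) = 4 \cdot 7^{2} \cdot 2 \left(7 + 2 \left(-1\right)^{2}\right) = 4 \cdot 49 \cdot 2 \left(7 + 2 \cdot 1\right) = 196 \cdot 2 \left(7 + 2\right) = 392 \cdot 9 = 3528$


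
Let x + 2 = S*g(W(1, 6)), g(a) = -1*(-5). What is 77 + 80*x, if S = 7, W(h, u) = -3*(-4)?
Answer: 2717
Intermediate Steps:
W(h, u) = 12
g(a) = 5
x = 33 (x = -2 + 7*5 = -2 + 35 = 33)
77 + 80*x = 77 + 80*33 = 77 + 2640 = 2717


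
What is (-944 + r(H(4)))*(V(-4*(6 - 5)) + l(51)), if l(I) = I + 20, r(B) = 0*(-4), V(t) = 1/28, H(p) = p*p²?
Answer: -469404/7 ≈ -67058.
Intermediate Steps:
H(p) = p³
V(t) = 1/28
r(B) = 0
l(I) = 20 + I
(-944 + r(H(4)))*(V(-4*(6 - 5)) + l(51)) = (-944 + 0)*(1/28 + (20 + 51)) = -944*(1/28 + 71) = -944*1989/28 = -469404/7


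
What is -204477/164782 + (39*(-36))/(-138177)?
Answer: -239509953/194607542 ≈ -1.2307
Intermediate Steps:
-204477/164782 + (39*(-36))/(-138177) = -204477*1/164782 - 1404*(-1/138177) = -204477/164782 + 12/1181 = -239509953/194607542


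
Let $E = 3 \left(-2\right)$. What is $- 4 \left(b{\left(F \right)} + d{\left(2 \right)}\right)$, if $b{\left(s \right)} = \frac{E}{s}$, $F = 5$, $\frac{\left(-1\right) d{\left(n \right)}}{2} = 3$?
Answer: $\frac{144}{5} \approx 28.8$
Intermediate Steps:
$d{\left(n \right)} = -6$ ($d{\left(n \right)} = \left(-2\right) 3 = -6$)
$E = -6$
$b{\left(s \right)} = - \frac{6}{s}$
$- 4 \left(b{\left(F \right)} + d{\left(2 \right)}\right) = - 4 \left(- \frac{6}{5} - 6\right) = \left(-4\right) \left(- \frac{36}{5}\right) = \frac{144}{5}$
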